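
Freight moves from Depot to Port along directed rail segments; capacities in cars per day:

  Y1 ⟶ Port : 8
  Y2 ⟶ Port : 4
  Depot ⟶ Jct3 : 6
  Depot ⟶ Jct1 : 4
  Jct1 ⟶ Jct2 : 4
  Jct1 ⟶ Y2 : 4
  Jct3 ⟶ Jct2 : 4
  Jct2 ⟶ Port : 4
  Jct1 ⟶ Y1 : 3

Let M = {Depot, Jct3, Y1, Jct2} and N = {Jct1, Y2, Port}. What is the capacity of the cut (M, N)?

16

Edges leaving {Depot, Jct3, Y1, Jct2}: Depot→Jct1 (4), Y1→Port (8), Jct2→Port (4).
Cut capacity = 4 + 8 + 4 = 16.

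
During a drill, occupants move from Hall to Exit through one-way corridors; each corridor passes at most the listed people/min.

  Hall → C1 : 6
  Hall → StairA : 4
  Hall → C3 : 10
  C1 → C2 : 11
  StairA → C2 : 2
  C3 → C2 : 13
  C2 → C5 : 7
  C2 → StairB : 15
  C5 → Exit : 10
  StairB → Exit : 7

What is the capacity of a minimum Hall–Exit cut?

Augment Hall→C1→C2→C5→Exit: bottleneck 6, flow now 6.
Augment Hall→StairA→C2→C5→Exit: bottleneck 1, flow now 7.
Augment Hall→StairA→C2→StairB→Exit: bottleneck 1, flow now 8.
Augment Hall→C3→C2→StairB→Exit: bottleneck 6, flow now 14.
No augmenting path remains; maximum flow = 14.
By max-flow min-cut, the minimum cut capacity equals the max flow.
In the residual graph, reachable from Hall: {Hall, C1, StairA, C3, C2, StairB}.
Min-cut edges: C2→C5 (7), StairB→Exit (7); capacity 7 + 7 = 14.

14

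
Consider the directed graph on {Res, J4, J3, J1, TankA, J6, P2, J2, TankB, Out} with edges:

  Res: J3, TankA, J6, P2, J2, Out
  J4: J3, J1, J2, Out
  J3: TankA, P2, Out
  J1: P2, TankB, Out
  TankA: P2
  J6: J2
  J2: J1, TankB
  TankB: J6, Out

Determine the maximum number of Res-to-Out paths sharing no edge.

Assign every edge capacity 1; by Menger, the answer equals the max flow.
Path Res→Out (+1); total 1.
Path Res→J3→Out (+1); total 2.
Path Res→J2→J1→Out (+1); total 3.
Path Res→J6→J2→TankB→Out (+1); total 4.
No residual Res→Out path; max flow = 4.
Certifying cut of size 4: {Res→J2, Res→J3, Res→J6, Res→Out}.

4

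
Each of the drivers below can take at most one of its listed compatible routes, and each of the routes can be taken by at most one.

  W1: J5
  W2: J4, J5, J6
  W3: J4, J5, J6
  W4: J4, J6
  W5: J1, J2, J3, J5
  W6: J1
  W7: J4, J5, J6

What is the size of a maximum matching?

Unit-capacity flow: source→left, listed edges, right→sink; max matching = max flow.
Augmenting path W1→J5 (+1); matched 1.
Augmenting path W2→J4 (+1); matched 2.
Augmenting path W3→J6 (+1); matched 3.
Augmenting path W5→J1 (+1); matched 4.
Augmenting path W6→J1→W5→J2 (+1); matched 5.
No augmenting path remains; maximum matching = 5.
König certificate: {W5, W6, J4, J5, J6} is a vertex cover of size 5 (every listed pair touches it), so no matching can be larger.

5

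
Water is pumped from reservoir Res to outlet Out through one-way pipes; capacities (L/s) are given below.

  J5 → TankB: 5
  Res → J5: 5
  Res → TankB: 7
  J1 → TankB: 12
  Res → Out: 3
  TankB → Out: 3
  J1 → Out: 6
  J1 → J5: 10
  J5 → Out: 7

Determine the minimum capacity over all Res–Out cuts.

Augment Res→Out: bottleneck 3, flow now 3.
Augment Res→J5→Out: bottleneck 5, flow now 8.
Augment Res→TankB→Out: bottleneck 3, flow now 11.
No augmenting path remains; maximum flow = 11.
By max-flow min-cut, the minimum cut capacity equals the max flow.
In the residual graph, reachable from Res: {Res, TankB}.
Min-cut edges: Res→J5 (5), Res→Out (3), TankB→Out (3); capacity 5 + 3 + 3 = 11.

11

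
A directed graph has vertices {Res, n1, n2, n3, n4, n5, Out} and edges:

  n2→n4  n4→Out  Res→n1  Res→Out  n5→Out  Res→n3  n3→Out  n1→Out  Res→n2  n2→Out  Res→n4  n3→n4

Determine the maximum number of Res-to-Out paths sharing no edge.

5

Assign every edge capacity 1; by Menger, the answer equals the max flow.
Path Res→Out (+1); total 1.
Path Res→n1→Out (+1); total 2.
Path Res→n2→Out (+1); total 3.
Path Res→n3→Out (+1); total 4.
Path Res→n4→Out (+1); total 5.
No residual Res→Out path; max flow = 5.
Certifying cut of size 5: {Res→Out, Res→n1, Res→n2, Res→n3, Res→n4}.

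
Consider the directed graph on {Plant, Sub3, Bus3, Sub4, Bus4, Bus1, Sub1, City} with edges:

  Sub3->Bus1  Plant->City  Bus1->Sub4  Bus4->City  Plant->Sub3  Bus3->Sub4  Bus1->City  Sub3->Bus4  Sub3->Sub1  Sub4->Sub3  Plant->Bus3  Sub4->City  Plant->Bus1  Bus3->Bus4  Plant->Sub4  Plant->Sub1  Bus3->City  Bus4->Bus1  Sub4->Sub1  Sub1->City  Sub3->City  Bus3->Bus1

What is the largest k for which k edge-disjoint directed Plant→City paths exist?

6

Assign every edge capacity 1; by Menger, the answer equals the max flow.
Path Plant→City (+1); total 1.
Path Plant→Sub3→City (+1); total 2.
Path Plant→Bus3→City (+1); total 3.
Path Plant→Sub4→City (+1); total 4.
Path Plant→Bus1→City (+1); total 5.
Path Plant→Sub1→City (+1); total 6.
No residual Plant→City path; max flow = 6.
Certifying cut of size 6: {Plant→Bus1, Plant→Bus3, Plant→City, Plant→Sub1, Plant→Sub3, Plant→Sub4}.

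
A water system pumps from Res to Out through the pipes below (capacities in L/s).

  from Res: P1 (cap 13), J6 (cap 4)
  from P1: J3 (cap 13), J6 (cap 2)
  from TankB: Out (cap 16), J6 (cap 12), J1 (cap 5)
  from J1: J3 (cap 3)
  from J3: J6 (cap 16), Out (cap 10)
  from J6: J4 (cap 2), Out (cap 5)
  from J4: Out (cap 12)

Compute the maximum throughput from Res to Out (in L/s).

17

Augment Res→J6→Out: bottleneck 4, flow now 4.
Augment Res→P1→J3→Out: bottleneck 10, flow now 14.
Augment Res→P1→J6→Out: bottleneck 1, flow now 15.
Augment Res→P1→J6→J4→Out: bottleneck 1, flow now 16.
Augment Res→P1→J3→J6→J4→Out: bottleneck 1, flow now 17.
No augmenting path remains; maximum flow = 17.
In the residual graph, reachable from Res: {Res}.
Min-cut edges: Res→P1 (13), Res→J6 (4); capacity 13 + 4 = 17.
This cut is saturated, so no flow can exceed 17.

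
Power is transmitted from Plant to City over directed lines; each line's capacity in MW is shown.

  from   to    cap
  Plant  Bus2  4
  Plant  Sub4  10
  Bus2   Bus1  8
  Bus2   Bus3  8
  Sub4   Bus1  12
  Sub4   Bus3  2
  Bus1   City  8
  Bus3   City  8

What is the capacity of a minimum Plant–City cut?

14

Augment Plant→Bus2→Bus1→City: bottleneck 4, flow now 4.
Augment Plant→Sub4→Bus1→City: bottleneck 4, flow now 8.
Augment Plant→Sub4→Bus3→City: bottleneck 2, flow now 10.
Augment Plant→Sub4→Bus1→Bus2→Bus3→City: bottleneck 4, flow now 14. (uses reverse residual edge)
No augmenting path remains; maximum flow = 14.
By max-flow min-cut, the minimum cut capacity equals the max flow.
In the residual graph, reachable from Plant: {Plant}.
Min-cut edges: Plant→Bus2 (4), Plant→Sub4 (10); capacity 4 + 10 = 14.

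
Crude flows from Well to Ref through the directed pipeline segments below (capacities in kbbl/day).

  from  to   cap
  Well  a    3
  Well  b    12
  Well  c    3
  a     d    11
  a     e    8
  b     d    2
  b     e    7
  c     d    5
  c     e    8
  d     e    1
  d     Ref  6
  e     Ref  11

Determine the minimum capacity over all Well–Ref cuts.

15

Augment Well→a→d→Ref: bottleneck 3, flow now 3.
Augment Well→b→d→Ref: bottleneck 2, flow now 5.
Augment Well→b→e→Ref: bottleneck 7, flow now 12.
Augment Well→c→d→Ref: bottleneck 1, flow now 13.
Augment Well→c→e→Ref: bottleneck 2, flow now 15.
No augmenting path remains; maximum flow = 15.
By max-flow min-cut, the minimum cut capacity equals the max flow.
In the residual graph, reachable from Well: {Well, b}.
Min-cut edges: Well→a (3), Well→c (3), b→d (2), b→e (7); capacity 3 + 3 + 2 + 7 = 15.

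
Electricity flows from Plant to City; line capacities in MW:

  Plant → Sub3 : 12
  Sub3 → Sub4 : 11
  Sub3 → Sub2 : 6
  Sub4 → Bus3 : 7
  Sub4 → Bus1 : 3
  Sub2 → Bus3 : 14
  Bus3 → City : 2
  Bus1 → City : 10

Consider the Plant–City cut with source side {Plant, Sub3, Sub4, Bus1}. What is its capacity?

Edges leaving {Plant, Sub3, Sub4, Bus1}: Sub3→Sub2 (6), Sub4→Bus3 (7), Bus1→City (10).
Cut capacity = 6 + 7 + 10 = 23.

23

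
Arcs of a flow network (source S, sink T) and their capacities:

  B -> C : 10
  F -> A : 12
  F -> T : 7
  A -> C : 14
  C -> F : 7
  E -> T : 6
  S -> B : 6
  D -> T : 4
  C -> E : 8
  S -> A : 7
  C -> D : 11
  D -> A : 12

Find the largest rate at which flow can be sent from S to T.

Augment S→A→C→D→T: bottleneck 4, flow now 4.
Augment S→A→C→E→T: bottleneck 3, flow now 7.
Augment S→B→C→E→T: bottleneck 3, flow now 10.
Augment S→B→C→F→T: bottleneck 3, flow now 13.
No augmenting path remains; maximum flow = 13.
In the residual graph, reachable from S: {S}.
Min-cut edges: S→A (7), S→B (6); capacity 7 + 6 = 13.
This cut is saturated, so no flow can exceed 13.

13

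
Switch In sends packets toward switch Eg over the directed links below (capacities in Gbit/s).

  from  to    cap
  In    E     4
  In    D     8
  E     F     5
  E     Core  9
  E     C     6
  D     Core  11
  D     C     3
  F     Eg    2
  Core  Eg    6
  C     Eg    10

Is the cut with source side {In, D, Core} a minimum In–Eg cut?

Given cut capacity: 4 + 3 + 6 = 13.
Augment In→E→F→Eg: bottleneck 2, flow now 2.
Augment In→E→Core→Eg: bottleneck 2, flow now 4.
Augment In→D→Core→Eg: bottleneck 4, flow now 8.
Augment In→D→C→Eg: bottleneck 3, flow now 11.
Augment In→D→Core→E→C→Eg: bottleneck 1, flow now 12. (uses reverse residual edge)
No augmenting path remains; maximum flow = 12.
In the residual graph, reachable from In: {In}.
Min-cut edges: In→E (4), In→D (8); capacity 4 + 8 = 12.
Cut capacity 13 exceeds the max flow 12, so it is not minimum.

No — its capacity is 13, but the minimum cut has capacity 12.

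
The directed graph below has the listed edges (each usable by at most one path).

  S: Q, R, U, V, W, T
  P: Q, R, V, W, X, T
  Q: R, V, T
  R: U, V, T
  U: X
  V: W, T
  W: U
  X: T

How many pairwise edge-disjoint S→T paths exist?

Assign every edge capacity 1; by Menger, the answer equals the max flow.
Path S→T (+1); total 1.
Path S→Q→T (+1); total 2.
Path S→R→T (+1); total 3.
Path S→V→T (+1); total 4.
Path S→U→X→T (+1); total 5.
No residual S→T path; max flow = 5.
Certifying cut of size 5: {S→Q, S→R, S→T, S→V, U→X}.

5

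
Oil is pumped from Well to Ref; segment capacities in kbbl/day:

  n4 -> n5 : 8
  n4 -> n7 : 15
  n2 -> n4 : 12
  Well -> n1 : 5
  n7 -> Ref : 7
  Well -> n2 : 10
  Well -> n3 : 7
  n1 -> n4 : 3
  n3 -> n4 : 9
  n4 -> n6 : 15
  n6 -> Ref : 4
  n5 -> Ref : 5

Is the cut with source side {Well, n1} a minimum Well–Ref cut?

Given cut capacity: 10 + 7 + 3 = 20.
Augment Well→n1→n4→n5→Ref: bottleneck 3, flow now 3.
Augment Well→n2→n4→n5→Ref: bottleneck 2, flow now 5.
Augment Well→n2→n4→n6→Ref: bottleneck 4, flow now 9.
Augment Well→n2→n4→n7→Ref: bottleneck 4, flow now 13.
Augment Well→n3→n4→n7→Ref: bottleneck 3, flow now 16.
No augmenting path remains; maximum flow = 16.
In the residual graph, reachable from Well: {Well, n1, n2, n3, n4, n5, n6, n7}.
Min-cut edges: n5→Ref (5), n6→Ref (4), n7→Ref (7); capacity 5 + 4 + 7 = 16.
Cut capacity 20 exceeds the max flow 16, so it is not minimum.

No — its capacity is 20, but the minimum cut has capacity 16.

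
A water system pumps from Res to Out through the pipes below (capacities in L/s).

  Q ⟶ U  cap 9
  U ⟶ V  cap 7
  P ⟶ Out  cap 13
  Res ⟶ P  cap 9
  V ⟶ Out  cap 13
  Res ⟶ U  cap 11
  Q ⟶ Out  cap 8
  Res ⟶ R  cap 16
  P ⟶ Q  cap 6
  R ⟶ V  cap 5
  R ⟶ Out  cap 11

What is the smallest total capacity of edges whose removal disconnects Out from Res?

32

Augment Res→P→Out: bottleneck 9, flow now 9.
Augment Res→R→Out: bottleneck 11, flow now 20.
Augment Res→R→V→Out: bottleneck 5, flow now 25.
Augment Res→U→V→Out: bottleneck 7, flow now 32.
No augmenting path remains; maximum flow = 32.
By max-flow min-cut, the minimum cut capacity equals the max flow.
In the residual graph, reachable from Res: {Res, U}.
Min-cut edges: Res→P (9), Res→R (16), U→V (7); capacity 9 + 16 + 7 = 32.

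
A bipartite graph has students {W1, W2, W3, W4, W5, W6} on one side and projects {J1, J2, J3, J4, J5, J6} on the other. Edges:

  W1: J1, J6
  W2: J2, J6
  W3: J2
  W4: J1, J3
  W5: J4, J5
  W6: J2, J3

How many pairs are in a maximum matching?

5

Unit-capacity flow: source→left, listed edges, right→sink; max matching = max flow.
Augmenting path W1→J1 (+1); matched 1.
Augmenting path W2→J2 (+1); matched 2.
Augmenting path W4→J3 (+1); matched 3.
Augmenting path W5→J4 (+1); matched 4.
Augmenting path W3→J2→W2→J6 (+1); matched 5.
No augmenting path remains; maximum matching = 5.
König certificate: {W5, J1, J2, J3, J6} is a vertex cover of size 5 (every listed pair touches it), so no matching can be larger.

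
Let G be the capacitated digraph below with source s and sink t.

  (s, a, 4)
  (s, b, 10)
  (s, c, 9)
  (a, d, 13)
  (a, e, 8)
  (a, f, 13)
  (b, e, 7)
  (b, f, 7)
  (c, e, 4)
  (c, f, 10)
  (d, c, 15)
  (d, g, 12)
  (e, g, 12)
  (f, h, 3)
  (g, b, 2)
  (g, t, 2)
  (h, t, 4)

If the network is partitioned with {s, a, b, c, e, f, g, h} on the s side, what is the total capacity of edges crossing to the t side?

Edges leaving {s, a, b, c, e, f, g, h}: a→d (13), g→t (2), h→t (4).
Cut capacity = 13 + 2 + 4 = 19.

19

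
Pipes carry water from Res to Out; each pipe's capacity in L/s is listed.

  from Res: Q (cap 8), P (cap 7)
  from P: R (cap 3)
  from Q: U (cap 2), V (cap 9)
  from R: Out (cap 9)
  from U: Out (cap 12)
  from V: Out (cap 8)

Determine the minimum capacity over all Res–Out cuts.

11

Augment Res→P→R→Out: bottleneck 3, flow now 3.
Augment Res→Q→U→Out: bottleneck 2, flow now 5.
Augment Res→Q→V→Out: bottleneck 6, flow now 11.
No augmenting path remains; maximum flow = 11.
By max-flow min-cut, the minimum cut capacity equals the max flow.
In the residual graph, reachable from Res: {Res, P}.
Min-cut edges: Res→Q (8), P→R (3); capacity 8 + 3 = 11.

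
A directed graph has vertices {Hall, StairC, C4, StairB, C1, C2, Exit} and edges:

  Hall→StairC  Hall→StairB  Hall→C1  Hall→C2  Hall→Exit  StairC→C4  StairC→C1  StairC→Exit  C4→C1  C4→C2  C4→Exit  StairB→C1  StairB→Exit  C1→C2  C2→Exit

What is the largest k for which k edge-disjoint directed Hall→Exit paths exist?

4

Assign every edge capacity 1; by Menger, the answer equals the max flow.
Path Hall→Exit (+1); total 1.
Path Hall→StairC→Exit (+1); total 2.
Path Hall→StairB→Exit (+1); total 3.
Path Hall→C2→Exit (+1); total 4.
No residual Hall→Exit path; max flow = 4.
Certifying cut of size 4: {C2→Exit, Hall→Exit, Hall→StairB, Hall→StairC}.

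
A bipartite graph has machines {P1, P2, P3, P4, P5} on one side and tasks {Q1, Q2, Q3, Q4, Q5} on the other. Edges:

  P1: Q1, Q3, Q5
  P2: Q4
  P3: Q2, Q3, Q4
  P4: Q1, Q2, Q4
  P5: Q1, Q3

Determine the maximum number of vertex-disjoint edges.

Unit-capacity flow: source→left, listed edges, right→sink; max matching = max flow.
Augmenting path P1→Q1 (+1); matched 1.
Augmenting path P2→Q4 (+1); matched 2.
Augmenting path P3→Q2 (+1); matched 3.
Augmenting path P5→Q3 (+1); matched 4.
Augmenting path P4→Q1→P1→Q5 (+1); matched 5.
No augmenting path remains; maximum matching = 5.
König certificate: {P1, P2, P3, P4, P5} is a vertex cover of size 5 (every listed pair touches it), so no matching can be larger.

5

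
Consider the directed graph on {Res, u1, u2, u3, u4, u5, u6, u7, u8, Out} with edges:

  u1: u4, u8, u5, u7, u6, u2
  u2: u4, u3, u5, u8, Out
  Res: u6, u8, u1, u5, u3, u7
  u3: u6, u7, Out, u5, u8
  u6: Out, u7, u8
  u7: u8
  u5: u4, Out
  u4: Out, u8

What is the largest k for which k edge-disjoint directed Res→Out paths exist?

4

Assign every edge capacity 1; by Menger, the answer equals the max flow.
Path Res→u3→Out (+1); total 1.
Path Res→u5→Out (+1); total 2.
Path Res→u6→Out (+1); total 3.
Path Res→u1→u2→Out (+1); total 4.
No residual Res→Out path; max flow = 4.
Certifying cut of size 4: {Res→u1, Res→u3, Res→u5, Res→u6}.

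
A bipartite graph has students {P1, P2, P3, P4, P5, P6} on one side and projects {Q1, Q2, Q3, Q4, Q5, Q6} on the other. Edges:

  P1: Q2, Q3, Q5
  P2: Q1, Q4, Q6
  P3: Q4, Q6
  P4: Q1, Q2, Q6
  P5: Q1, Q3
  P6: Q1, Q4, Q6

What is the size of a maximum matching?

Unit-capacity flow: source→left, listed edges, right→sink; max matching = max flow.
Augmenting path P1→Q2 (+1); matched 1.
Augmenting path P2→Q1 (+1); matched 2.
Augmenting path P3→Q4 (+1); matched 3.
Augmenting path P4→Q6 (+1); matched 4.
Augmenting path P5→Q3 (+1); matched 5.
Augmenting path P6→Q6→P4→Q2→P1→Q5 (+1); matched 6.
No augmenting path remains; maximum matching = 6.
König certificate: {P1, P2, P3, P4, P5, P6} is a vertex cover of size 6 (every listed pair touches it), so no matching can be larger.

6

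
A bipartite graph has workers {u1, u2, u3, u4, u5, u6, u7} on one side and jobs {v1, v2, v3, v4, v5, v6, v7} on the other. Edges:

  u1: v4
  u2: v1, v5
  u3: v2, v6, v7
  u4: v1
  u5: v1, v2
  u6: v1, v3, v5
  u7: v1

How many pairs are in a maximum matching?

6

Unit-capacity flow: source→left, listed edges, right→sink; max matching = max flow.
Augmenting path u1→v4 (+1); matched 1.
Augmenting path u2→v1 (+1); matched 2.
Augmenting path u3→v2 (+1); matched 3.
Augmenting path u6→v3 (+1); matched 4.
Augmenting path u4→v1→u2→v5 (+1); matched 5.
Augmenting path u5→v2→u3→v6 (+1); matched 6.
No augmenting path remains; maximum matching = 6.
König certificate: {u1, u2, u3, u5, u6, v1} is a vertex cover of size 6 (every listed pair touches it), so no matching can be larger.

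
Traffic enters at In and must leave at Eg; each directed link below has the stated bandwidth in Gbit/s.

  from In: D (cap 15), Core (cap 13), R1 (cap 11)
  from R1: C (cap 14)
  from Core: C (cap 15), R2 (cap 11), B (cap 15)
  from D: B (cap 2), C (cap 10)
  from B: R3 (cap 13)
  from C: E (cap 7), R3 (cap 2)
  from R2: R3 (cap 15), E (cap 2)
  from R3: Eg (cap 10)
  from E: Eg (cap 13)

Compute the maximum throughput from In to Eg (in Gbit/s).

Augment In→R1→C→R3→Eg: bottleneck 2, flow now 2.
Augment In→R1→C→E→Eg: bottleneck 7, flow now 9.
Augment In→Core→B→R3→Eg: bottleneck 8, flow now 17.
Augment In→Core→R2→E→Eg: bottleneck 2, flow now 19.
No augmenting path remains; maximum flow = 19.
In the residual graph, reachable from In: {In, R1, Core, D, B, C, R2, R3}.
Min-cut edges: C→E (7), R2→E (2), R3→Eg (10); capacity 7 + 2 + 10 = 19.
This cut is saturated, so no flow can exceed 19.

19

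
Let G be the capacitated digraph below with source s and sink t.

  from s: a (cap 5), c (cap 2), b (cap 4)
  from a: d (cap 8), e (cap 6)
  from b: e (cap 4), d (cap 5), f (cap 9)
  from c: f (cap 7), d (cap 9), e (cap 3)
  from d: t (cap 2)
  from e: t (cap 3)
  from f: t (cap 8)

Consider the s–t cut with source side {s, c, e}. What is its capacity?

Edges leaving {s, c, e}: s→a (5), s→b (4), c→d (9), c→f (7), e→t (3).
Cut capacity = 5 + 4 + 9 + 7 + 3 = 28.

28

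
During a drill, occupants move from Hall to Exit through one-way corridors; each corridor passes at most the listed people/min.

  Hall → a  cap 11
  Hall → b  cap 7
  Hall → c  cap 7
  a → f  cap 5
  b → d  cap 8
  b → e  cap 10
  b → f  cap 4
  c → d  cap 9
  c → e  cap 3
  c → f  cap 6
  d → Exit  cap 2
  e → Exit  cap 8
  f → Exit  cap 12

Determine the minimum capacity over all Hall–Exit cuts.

Augment Hall→a→f→Exit: bottleneck 5, flow now 5.
Augment Hall→b→d→Exit: bottleneck 2, flow now 7.
Augment Hall→b→e→Exit: bottleneck 5, flow now 12.
Augment Hall→c→e→Exit: bottleneck 3, flow now 15.
Augment Hall→c→f→Exit: bottleneck 4, flow now 19.
No augmenting path remains; maximum flow = 19.
By max-flow min-cut, the minimum cut capacity equals the max flow.
In the residual graph, reachable from Hall: {Hall, a}.
Min-cut edges: Hall→b (7), Hall→c (7), a→f (5); capacity 7 + 7 + 5 = 19.

19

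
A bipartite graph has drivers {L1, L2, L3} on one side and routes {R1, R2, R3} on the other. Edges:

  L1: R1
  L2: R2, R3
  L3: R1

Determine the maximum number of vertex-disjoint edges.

Unit-capacity flow: source→left, listed edges, right→sink; max matching = max flow.
Augmenting path L1→R1 (+1); matched 1.
Augmenting path L2→R2 (+1); matched 2.
No augmenting path remains; maximum matching = 2.
König certificate: {L2, R1} is a vertex cover of size 2 (every listed pair touches it), so no matching can be larger.

2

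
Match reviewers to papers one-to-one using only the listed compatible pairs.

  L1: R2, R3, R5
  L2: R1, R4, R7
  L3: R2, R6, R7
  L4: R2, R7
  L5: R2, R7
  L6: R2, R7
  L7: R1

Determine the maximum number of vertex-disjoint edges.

Unit-capacity flow: source→left, listed edges, right→sink; max matching = max flow.
Augmenting path L1→R2 (+1); matched 1.
Augmenting path L2→R1 (+1); matched 2.
Augmenting path L3→R6 (+1); matched 3.
Augmenting path L4→R7 (+1); matched 4.
Augmenting path L5→R2→L1→R3 (+1); matched 5.
Augmenting path L7→R1→L2→R4 (+1); matched 6.
No augmenting path remains; maximum matching = 6.
König certificate: {L1, L2, L3, L7, R2, R7} is a vertex cover of size 6 (every listed pair touches it), so no matching can be larger.

6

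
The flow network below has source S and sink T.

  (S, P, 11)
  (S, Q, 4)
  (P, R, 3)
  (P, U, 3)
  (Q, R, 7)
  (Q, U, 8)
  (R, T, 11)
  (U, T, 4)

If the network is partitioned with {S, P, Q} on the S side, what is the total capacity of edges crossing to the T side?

21

Edges leaving {S, P, Q}: P→R (3), P→U (3), Q→R (7), Q→U (8).
Cut capacity = 3 + 3 + 7 + 8 = 21.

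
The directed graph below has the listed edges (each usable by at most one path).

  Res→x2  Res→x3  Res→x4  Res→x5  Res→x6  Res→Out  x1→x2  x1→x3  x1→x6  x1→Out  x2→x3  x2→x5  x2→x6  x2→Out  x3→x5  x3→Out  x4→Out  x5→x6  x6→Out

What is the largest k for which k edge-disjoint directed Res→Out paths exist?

5

Assign every edge capacity 1; by Menger, the answer equals the max flow.
Path Res→Out (+1); total 1.
Path Res→x2→Out (+1); total 2.
Path Res→x3→Out (+1); total 3.
Path Res→x4→Out (+1); total 4.
Path Res→x6→Out (+1); total 5.
No residual Res→Out path; max flow = 5.
Certifying cut of size 5: {Res→Out, Res→x2, Res→x3, Res→x4, x6→Out}.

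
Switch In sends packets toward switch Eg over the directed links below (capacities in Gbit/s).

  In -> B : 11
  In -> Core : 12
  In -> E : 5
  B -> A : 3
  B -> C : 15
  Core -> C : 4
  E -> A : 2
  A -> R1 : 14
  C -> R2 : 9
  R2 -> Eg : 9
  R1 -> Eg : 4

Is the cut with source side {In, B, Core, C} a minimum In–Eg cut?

Given cut capacity: 5 + 3 + 9 = 17.
Augment In→B→A→R1→Eg: bottleneck 3, flow now 3.
Augment In→B→C→R2→Eg: bottleneck 8, flow now 11.
Augment In→Core→C→R2→Eg: bottleneck 1, flow now 12.
Augment In→E→A→R1→Eg: bottleneck 1, flow now 13.
No augmenting path remains; maximum flow = 13.
In the residual graph, reachable from In: {In, B, Core, E, A, C, R1}.
Min-cut edges: C→R2 (9), R1→Eg (4); capacity 9 + 4 = 13.
Cut capacity 17 exceeds the max flow 13, so it is not minimum.

No — its capacity is 17, but the minimum cut has capacity 13.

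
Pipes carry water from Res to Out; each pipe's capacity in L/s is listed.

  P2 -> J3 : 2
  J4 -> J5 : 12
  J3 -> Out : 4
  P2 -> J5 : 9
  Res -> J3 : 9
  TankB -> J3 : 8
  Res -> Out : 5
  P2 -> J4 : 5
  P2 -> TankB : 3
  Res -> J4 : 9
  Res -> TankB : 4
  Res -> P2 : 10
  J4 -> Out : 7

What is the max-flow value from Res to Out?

Augment Res→Out: bottleneck 5, flow now 5.
Augment Res→J4→Out: bottleneck 7, flow now 12.
Augment Res→J3→Out: bottleneck 4, flow now 16.
No augmenting path remains; maximum flow = 16.
In the residual graph, reachable from Res: {Res, P2, J4, J5, TankB, J3}.
Min-cut edges: Res→Out (5), J4→Out (7), J3→Out (4); capacity 5 + 7 + 4 = 16.
This cut is saturated, so no flow can exceed 16.

16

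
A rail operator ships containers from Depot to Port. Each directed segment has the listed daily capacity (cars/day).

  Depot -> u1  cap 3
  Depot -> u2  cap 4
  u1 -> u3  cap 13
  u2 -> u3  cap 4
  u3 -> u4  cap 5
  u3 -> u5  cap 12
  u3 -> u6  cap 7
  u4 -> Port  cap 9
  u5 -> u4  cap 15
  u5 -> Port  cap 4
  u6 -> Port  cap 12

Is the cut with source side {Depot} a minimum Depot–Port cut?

Yes — it is a minimum cut (capacity 7).

Given cut capacity: 3 + 4 = 7.
Augment Depot→u1→u3→u4→Port: bottleneck 3, flow now 3.
Augment Depot→u2→u3→u4→Port: bottleneck 2, flow now 5.
Augment Depot→u2→u3→u5→Port: bottleneck 2, flow now 7.
No augmenting path remains; maximum flow = 7.
Cut capacity 7 equals the max flow, so it is a minimum cut.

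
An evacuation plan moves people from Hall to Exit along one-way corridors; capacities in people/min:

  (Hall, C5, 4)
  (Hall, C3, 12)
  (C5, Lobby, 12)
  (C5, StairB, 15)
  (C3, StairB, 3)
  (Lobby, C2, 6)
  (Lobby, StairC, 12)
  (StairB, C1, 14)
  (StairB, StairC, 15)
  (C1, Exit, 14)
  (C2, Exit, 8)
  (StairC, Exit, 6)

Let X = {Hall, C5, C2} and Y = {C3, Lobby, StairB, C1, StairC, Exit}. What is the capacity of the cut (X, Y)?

47

Edges leaving {Hall, C5, C2}: Hall→C3 (12), C5→Lobby (12), C5→StairB (15), C2→Exit (8).
Cut capacity = 12 + 12 + 15 + 8 = 47.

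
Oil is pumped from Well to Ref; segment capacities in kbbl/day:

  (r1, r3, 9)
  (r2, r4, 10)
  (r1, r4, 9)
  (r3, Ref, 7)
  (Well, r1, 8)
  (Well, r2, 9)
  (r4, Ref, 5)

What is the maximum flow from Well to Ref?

Augment Well→r1→r3→Ref: bottleneck 7, flow now 7.
Augment Well→r1→r4→Ref: bottleneck 1, flow now 8.
Augment Well→r2→r4→Ref: bottleneck 4, flow now 12.
No augmenting path remains; maximum flow = 12.
In the residual graph, reachable from Well: {Well, r1, r2, r3, r4}.
Min-cut edges: r3→Ref (7), r4→Ref (5); capacity 7 + 5 = 12.
This cut is saturated, so no flow can exceed 12.

12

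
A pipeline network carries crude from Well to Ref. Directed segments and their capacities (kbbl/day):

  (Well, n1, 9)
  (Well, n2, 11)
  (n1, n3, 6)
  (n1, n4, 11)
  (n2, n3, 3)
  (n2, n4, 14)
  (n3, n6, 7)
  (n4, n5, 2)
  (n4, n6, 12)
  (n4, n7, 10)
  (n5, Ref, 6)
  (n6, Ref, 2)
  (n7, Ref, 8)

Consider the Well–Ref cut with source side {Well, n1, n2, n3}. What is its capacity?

Edges leaving {Well, n1, n2, n3}: n1→n4 (11), n2→n4 (14), n3→n6 (7).
Cut capacity = 11 + 14 + 7 = 32.

32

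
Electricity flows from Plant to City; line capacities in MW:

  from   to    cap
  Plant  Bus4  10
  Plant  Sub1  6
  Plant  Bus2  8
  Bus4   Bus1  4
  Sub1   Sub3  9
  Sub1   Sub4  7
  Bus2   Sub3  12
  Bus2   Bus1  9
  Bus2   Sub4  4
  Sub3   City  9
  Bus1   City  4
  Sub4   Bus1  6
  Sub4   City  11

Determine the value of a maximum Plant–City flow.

18

Augment Plant→Bus4→Bus1→City: bottleneck 4, flow now 4.
Augment Plant→Sub1→Sub3→City: bottleneck 6, flow now 10.
Augment Plant→Bus2→Sub3→City: bottleneck 3, flow now 13.
Augment Plant→Bus2→Sub4→City: bottleneck 4, flow now 17.
Augment Plant→Bus2→Sub3→Sub1→Sub4→City: bottleneck 1, flow now 18. (uses reverse residual edge)
No augmenting path remains; maximum flow = 18.
In the residual graph, reachable from Plant: {Plant, Bus4}.
Min-cut edges: Plant→Sub1 (6), Plant→Bus2 (8), Bus4→Bus1 (4); capacity 6 + 8 + 4 = 18.
This cut is saturated, so no flow can exceed 18.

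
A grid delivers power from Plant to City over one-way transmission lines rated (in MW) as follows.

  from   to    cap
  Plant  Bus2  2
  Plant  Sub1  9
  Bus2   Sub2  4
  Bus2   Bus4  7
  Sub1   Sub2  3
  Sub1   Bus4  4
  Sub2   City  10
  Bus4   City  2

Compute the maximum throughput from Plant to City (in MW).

Augment Plant→Bus2→Sub2→City: bottleneck 2, flow now 2.
Augment Plant→Sub1→Sub2→City: bottleneck 3, flow now 5.
Augment Plant→Sub1→Bus4→City: bottleneck 2, flow now 7.
No augmenting path remains; maximum flow = 7.
In the residual graph, reachable from Plant: {Plant, Sub1, Bus4}.
Min-cut edges: Plant→Bus2 (2), Sub1→Sub2 (3), Bus4→City (2); capacity 2 + 3 + 2 = 7.
This cut is saturated, so no flow can exceed 7.

7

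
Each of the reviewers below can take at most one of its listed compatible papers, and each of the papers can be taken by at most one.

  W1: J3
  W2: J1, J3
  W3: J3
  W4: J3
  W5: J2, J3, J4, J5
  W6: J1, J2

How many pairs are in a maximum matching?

4

Unit-capacity flow: source→left, listed edges, right→sink; max matching = max flow.
Augmenting path W1→J3 (+1); matched 1.
Augmenting path W2→J1 (+1); matched 2.
Augmenting path W5→J2 (+1); matched 3.
Augmenting path W6→J2→W5→J4 (+1); matched 4.
No augmenting path remains; maximum matching = 4.
König certificate: {W2, W5, W6, J3} is a vertex cover of size 4 (every listed pair touches it), so no matching can be larger.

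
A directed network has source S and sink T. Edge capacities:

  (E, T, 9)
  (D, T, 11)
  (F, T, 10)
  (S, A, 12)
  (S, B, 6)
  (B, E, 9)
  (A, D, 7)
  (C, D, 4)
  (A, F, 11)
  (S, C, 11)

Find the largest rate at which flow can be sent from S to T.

22

Augment S→A→D→T: bottleneck 7, flow now 7.
Augment S→A→F→T: bottleneck 5, flow now 12.
Augment S→B→E→T: bottleneck 6, flow now 18.
Augment S→C→D→T: bottleneck 4, flow now 22.
No augmenting path remains; maximum flow = 22.
In the residual graph, reachable from S: {S, C}.
Min-cut edges: S→A (12), S→B (6), C→D (4); capacity 12 + 6 + 4 = 22.
This cut is saturated, so no flow can exceed 22.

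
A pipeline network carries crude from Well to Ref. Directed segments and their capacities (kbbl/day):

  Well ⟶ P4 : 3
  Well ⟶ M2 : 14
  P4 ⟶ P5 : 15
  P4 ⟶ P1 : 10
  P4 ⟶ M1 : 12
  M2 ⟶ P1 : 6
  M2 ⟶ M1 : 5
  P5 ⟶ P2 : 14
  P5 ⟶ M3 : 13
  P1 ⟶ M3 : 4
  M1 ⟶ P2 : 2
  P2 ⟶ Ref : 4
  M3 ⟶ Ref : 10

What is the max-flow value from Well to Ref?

Augment Well→P4→P5→P2→Ref: bottleneck 3, flow now 3.
Augment Well→M2→P1→M3→Ref: bottleneck 4, flow now 7.
Augment Well→M2→M1→P2→Ref: bottleneck 1, flow now 8.
Augment Well→M2→M1→P2→P5→M3→Ref: bottleneck 1, flow now 9. (uses reverse residual edge)
No augmenting path remains; maximum flow = 9.
In the residual graph, reachable from Well: {Well, M2, P1, M1}.
Min-cut edges: Well→P4 (3), P1→M3 (4), M1→P2 (2); capacity 3 + 4 + 2 = 9.
This cut is saturated, so no flow can exceed 9.

9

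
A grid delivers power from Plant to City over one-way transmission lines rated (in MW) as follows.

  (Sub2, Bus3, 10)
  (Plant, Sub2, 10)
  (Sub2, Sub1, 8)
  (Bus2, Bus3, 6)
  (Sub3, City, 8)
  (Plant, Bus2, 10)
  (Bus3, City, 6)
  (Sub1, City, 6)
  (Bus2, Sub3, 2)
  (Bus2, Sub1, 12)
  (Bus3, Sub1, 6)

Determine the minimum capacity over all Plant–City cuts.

Augment Plant→Bus2→Sub1→City: bottleneck 6, flow now 6.
Augment Plant→Bus2→Bus3→City: bottleneck 4, flow now 10.
Augment Plant→Sub2→Bus3→City: bottleneck 2, flow now 12.
Augment Plant→Sub2→Sub1→Bus2→Sub3→City: bottleneck 2, flow now 14. (uses reverse residual edge)
No augmenting path remains; maximum flow = 14.
By max-flow min-cut, the minimum cut capacity equals the max flow.
In the residual graph, reachable from Plant: {Plant, Bus2, Sub2, Sub1, Bus3}.
Min-cut edges: Bus2→Sub3 (2), Sub1→City (6), Bus3→City (6); capacity 2 + 6 + 6 = 14.

14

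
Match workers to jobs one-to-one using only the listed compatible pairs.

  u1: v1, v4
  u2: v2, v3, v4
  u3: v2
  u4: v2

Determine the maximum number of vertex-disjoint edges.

Unit-capacity flow: source→left, listed edges, right→sink; max matching = max flow.
Augmenting path u1→v1 (+1); matched 1.
Augmenting path u2→v2 (+1); matched 2.
Augmenting path u3→v2→u2→v3 (+1); matched 3.
No augmenting path remains; maximum matching = 3.
König certificate: {u1, u2, v2} is a vertex cover of size 3 (every listed pair touches it), so no matching can be larger.

3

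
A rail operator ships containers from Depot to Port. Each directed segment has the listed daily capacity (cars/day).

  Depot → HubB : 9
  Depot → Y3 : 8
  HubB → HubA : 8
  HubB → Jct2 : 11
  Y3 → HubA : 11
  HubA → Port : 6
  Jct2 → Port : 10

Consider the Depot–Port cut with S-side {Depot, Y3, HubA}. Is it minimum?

Given cut capacity: 9 + 6 = 15.
Augment Depot→HubB→HubA→Port: bottleneck 6, flow now 6.
Augment Depot→HubB→Jct2→Port: bottleneck 3, flow now 9.
Augment Depot→Y3→HubA→HubB→Jct2→Port: bottleneck 6, flow now 15. (uses reverse residual edge)
No augmenting path remains; maximum flow = 15.
Cut capacity 15 equals the max flow, so it is a minimum cut.

Yes — it is a minimum cut (capacity 15).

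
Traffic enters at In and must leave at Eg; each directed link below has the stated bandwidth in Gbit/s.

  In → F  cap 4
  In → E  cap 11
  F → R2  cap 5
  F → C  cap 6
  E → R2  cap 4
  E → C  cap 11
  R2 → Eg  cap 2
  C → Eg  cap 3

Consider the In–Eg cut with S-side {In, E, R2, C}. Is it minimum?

No — its capacity is 9, but the minimum cut has capacity 5.

Given cut capacity: 4 + 2 + 3 = 9.
Augment In→F→R2→Eg: bottleneck 2, flow now 2.
Augment In→F→C→Eg: bottleneck 2, flow now 4.
Augment In→E→C→Eg: bottleneck 1, flow now 5.
No augmenting path remains; maximum flow = 5.
In the residual graph, reachable from In: {In, F, E, R2, C}.
Min-cut edges: R2→Eg (2), C→Eg (3); capacity 2 + 3 = 5.
Cut capacity 9 exceeds the max flow 5, so it is not minimum.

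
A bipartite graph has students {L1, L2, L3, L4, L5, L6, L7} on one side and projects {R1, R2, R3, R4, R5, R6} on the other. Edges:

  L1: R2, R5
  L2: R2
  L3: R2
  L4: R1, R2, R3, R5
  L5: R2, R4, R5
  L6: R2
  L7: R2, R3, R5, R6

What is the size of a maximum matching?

Unit-capacity flow: source→left, listed edges, right→sink; max matching = max flow.
Augmenting path L1→R2 (+1); matched 1.
Augmenting path L4→R1 (+1); matched 2.
Augmenting path L5→R4 (+1); matched 3.
Augmenting path L7→R3 (+1); matched 4.
Augmenting path L2→R2→L1→R5 (+1); matched 5.
No augmenting path remains; maximum matching = 5.
König certificate: {L1, L4, L5, L7, R2} is a vertex cover of size 5 (every listed pair touches it), so no matching can be larger.

5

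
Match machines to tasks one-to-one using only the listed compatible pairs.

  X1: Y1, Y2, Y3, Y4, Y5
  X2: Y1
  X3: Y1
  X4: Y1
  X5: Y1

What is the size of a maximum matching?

Unit-capacity flow: source→left, listed edges, right→sink; max matching = max flow.
Augmenting path X1→Y1 (+1); matched 1.
Augmenting path X2→Y1→X1→Y2 (+1); matched 2.
No augmenting path remains; maximum matching = 2.
König certificate: {X1, Y1} is a vertex cover of size 2 (every listed pair touches it), so no matching can be larger.

2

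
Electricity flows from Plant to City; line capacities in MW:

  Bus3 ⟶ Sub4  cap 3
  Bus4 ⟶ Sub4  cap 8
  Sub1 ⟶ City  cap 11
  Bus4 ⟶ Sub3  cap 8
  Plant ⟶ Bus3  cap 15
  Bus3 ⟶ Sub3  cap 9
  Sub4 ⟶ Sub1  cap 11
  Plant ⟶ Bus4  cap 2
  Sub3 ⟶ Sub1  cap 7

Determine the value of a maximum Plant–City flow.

11

Augment Plant→Bus4→Sub3→Sub1→City: bottleneck 2, flow now 2.
Augment Plant→Bus3→Sub3→Sub1→City: bottleneck 5, flow now 7.
Augment Plant→Bus3→Sub4→Sub1→City: bottleneck 3, flow now 10.
Augment Plant→Bus3→Sub3→Bus4→Sub4→Sub1→City: bottleneck 1, flow now 11. (uses reverse residual edge)
No augmenting path remains; maximum flow = 11.
In the residual graph, reachable from Plant: {Plant, Bus4, Bus3, Sub3, Sub4, Sub1}.
Min-cut edges: Sub1→City (11); capacity 11 = 11.
This cut is saturated, so no flow can exceed 11.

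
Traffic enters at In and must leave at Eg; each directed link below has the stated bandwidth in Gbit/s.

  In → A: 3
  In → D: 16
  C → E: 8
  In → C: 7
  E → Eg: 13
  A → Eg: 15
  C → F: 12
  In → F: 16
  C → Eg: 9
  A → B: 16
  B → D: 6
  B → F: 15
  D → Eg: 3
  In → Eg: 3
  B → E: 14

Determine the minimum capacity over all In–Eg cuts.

16

Augment In→Eg: bottleneck 3, flow now 3.
Augment In→A→Eg: bottleneck 3, flow now 6.
Augment In→C→Eg: bottleneck 7, flow now 13.
Augment In→D→Eg: bottleneck 3, flow now 16.
No augmenting path remains; maximum flow = 16.
By max-flow min-cut, the minimum cut capacity equals the max flow.
In the residual graph, reachable from In: {In, D, F}.
Min-cut edges: In→A (3), In→C (7), In→Eg (3), D→Eg (3); capacity 3 + 7 + 3 + 3 = 16.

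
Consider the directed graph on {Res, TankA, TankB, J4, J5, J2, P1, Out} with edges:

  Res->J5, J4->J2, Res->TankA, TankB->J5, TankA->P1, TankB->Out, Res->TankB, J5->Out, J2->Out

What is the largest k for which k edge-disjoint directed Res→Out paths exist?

2

Assign every edge capacity 1; by Menger, the answer equals the max flow.
Path Res→TankB→Out (+1); total 1.
Path Res→J5→Out (+1); total 2.
No residual Res→Out path; max flow = 2.
Certifying cut of size 2: {Res→J5, Res→TankB}.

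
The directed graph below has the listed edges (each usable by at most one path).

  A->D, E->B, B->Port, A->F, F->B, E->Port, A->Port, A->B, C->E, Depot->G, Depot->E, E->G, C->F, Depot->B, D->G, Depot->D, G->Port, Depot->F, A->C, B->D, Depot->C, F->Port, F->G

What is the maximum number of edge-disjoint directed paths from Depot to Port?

Assign every edge capacity 1; by Menger, the answer equals the max flow.
Path Depot→B→Port (+1); total 1.
Path Depot→E→Port (+1); total 2.
Path Depot→F→Port (+1); total 3.
Path Depot→G→Port (+1); total 4.
No residual Depot→Port path; max flow = 4.
Certifying cut of size 4: {B→Port, E→Port, F→Port, G→Port}.

4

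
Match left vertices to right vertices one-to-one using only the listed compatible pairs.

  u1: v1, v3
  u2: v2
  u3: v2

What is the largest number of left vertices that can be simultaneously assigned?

Unit-capacity flow: source→left, listed edges, right→sink; max matching = max flow.
Augmenting path u1→v1 (+1); matched 1.
Augmenting path u2→v2 (+1); matched 2.
No augmenting path remains; maximum matching = 2.
König certificate: {u1, v2} is a vertex cover of size 2 (every listed pair touches it), so no matching can be larger.

2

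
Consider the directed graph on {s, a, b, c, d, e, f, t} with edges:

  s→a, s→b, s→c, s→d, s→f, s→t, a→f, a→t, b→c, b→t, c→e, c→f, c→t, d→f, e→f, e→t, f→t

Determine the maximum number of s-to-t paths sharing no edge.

Assign every edge capacity 1; by Menger, the answer equals the max flow.
Path s→t (+1); total 1.
Path s→a→t (+1); total 2.
Path s→b→t (+1); total 3.
Path s→c→t (+1); total 4.
Path s→f→t (+1); total 5.
No residual s→t path; max flow = 5.
Certifying cut of size 5: {f→t, s→a, s→b, s→c, s→t}.

5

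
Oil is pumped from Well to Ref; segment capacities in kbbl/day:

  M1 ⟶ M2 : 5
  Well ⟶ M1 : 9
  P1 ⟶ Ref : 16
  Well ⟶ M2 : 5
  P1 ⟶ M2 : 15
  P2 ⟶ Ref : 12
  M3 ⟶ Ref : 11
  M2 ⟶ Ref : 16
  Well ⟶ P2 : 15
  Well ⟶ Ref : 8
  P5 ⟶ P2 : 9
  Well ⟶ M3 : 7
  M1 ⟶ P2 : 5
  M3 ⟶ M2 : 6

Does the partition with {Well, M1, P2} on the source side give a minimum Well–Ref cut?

Yes — it is a minimum cut (capacity 37).

Given cut capacity: 7 + 5 + 8 + 5 + 12 = 37.
Augment Well→Ref: bottleneck 8, flow now 8.
Augment Well→M3→Ref: bottleneck 7, flow now 15.
Augment Well→P2→Ref: bottleneck 12, flow now 27.
Augment Well→M2→Ref: bottleneck 5, flow now 32.
Augment Well→M1→M2→Ref: bottleneck 5, flow now 37.
No augmenting path remains; maximum flow = 37.
Cut capacity 37 equals the max flow, so it is a minimum cut.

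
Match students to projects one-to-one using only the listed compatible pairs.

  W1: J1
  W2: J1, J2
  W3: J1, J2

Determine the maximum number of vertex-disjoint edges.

2

Unit-capacity flow: source→left, listed edges, right→sink; max matching = max flow.
Augmenting path W1→J1 (+1); matched 1.
Augmenting path W2→J2 (+1); matched 2.
No augmenting path remains; maximum matching = 2.
König certificate: {J1, J2} is a vertex cover of size 2 (every listed pair touches it), so no matching can be larger.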